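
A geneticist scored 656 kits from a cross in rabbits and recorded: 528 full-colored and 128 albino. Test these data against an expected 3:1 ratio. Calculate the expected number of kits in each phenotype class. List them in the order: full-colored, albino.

492, 164

Expected counts for N = 656 under a 3:1 ratio (total parts = 4):
  full-colored: 656 × 3/4 = 492
  albino: 656 × 1/4 = 164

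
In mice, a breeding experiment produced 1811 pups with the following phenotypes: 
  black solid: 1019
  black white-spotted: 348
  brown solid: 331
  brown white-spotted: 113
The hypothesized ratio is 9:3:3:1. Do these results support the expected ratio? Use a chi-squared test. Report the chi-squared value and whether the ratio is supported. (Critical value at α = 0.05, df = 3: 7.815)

Total ratio parts = 16. Expected numbers out of 1811:
  black solid: 1811 × 9/16 = 1018.6875
  black white-spotted: 1811 × 3/16 = 339.5625
  brown solid: 1811 × 3/16 = 339.5625
  brown white-spotted: 1811 × 1/16 = 113.1875
χ² = Σ (O − E)² / E
  black solid: (1019 − 1018.6875)² / 1018.6875 = 0.0001
  black white-spotted: (348 − 339.5625)² / 339.5625 = 0.2097
  brown solid: (331 − 339.5625)² / 339.5625 = 0.2159
  brown white-spotted: (113 − 113.1875)² / 113.1875 = 0.0003
χ² = 0.0001 + 0.2097 + 0.2159 + 0.0003 = 0.426
Degrees of freedom = 4 − 1 = 3; critical value at α = 0.05 is 7.815.
Since 0.426 < 7.815, we fail to reject the null hypothesis — the data are consistent with the 9:3:3:1 ratio.

0.426; consistent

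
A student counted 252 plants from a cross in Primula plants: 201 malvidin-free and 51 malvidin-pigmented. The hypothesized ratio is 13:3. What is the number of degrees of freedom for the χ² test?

1

A goodness-of-fit test with 2 phenotype classes has df = 2 − 1 = 1.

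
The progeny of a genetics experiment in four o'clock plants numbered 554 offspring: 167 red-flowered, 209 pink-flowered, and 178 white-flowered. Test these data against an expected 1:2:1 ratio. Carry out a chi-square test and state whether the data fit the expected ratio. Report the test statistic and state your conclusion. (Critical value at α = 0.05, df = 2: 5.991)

Under the 1:2:1 hypothesis (Σ ratio = 4, N = 554):
  red-flowered: 554 × 1/4 = 138.5
  pink-flowered: 554 × 2/4 = 277
  white-flowered: 554 × 1/4 = 138.5
χ² = Σ (O − E)² / E
  red-flowered: (167 − 138.5)² / 138.5 = 5.8646
  pink-flowered: (209 − 277)² / 277 = 16.6931
  white-flowered: (178 − 138.5)² / 138.5 = 11.2653
χ² = 5.8646 + 16.6931 + 11.2653 = 33.823
Degrees of freedom = 3 − 1 = 2; critical value at α = 0.05 is 5.991.
Since 33.823 > 5.991, we reject the null hypothesis — the data do not fit the 1:2:1 ratio.

33.823; not consistent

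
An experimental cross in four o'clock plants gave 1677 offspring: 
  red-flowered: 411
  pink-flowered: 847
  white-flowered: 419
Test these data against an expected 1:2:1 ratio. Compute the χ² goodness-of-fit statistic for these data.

0.249

Under the 1:2:1 hypothesis (Σ ratio = 4, N = 1677):
  red-flowered: 1677 × 1/4 = 419.25
  pink-flowered: 1677 × 2/4 = 838.5
  white-flowered: 1677 × 1/4 = 419.25
χ² = Σ (O − E)² / E
  red-flowered: (411 − 419.25)² / 419.25 = 0.1623
  pink-flowered: (847 − 838.5)² / 838.5 = 0.0862
  white-flowered: (419 − 419.25)² / 419.25 = 0.0001
χ² = 0.1623 + 0.0862 + 0.0001 = 0.2486 ≈ 0.249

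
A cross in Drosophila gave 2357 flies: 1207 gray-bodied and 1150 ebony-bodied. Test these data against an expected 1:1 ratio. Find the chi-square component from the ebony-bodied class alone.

0.689

Under the 1:1 hypothesis (Σ ratio = 2, N = 2357):
  gray-bodied: 2357 × 1/2 = 1178.5
  ebony-bodied: 2357 × 1/2 = 1178.5
Contribution of ebony-bodied: (1150 − 1178.5)² / 1178.5 = 0.6892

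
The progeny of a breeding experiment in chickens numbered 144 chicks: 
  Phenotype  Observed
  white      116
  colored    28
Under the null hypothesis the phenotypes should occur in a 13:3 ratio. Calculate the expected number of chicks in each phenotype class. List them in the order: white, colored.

Under the 13:3 hypothesis (Σ ratio = 16, N = 144):
  white: 144 × 13/16 = 117
  colored: 144 × 3/16 = 27

117, 27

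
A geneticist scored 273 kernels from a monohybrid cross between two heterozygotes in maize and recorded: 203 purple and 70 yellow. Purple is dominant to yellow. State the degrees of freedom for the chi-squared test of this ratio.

1

For a monohybrid cross between heterozygotes with complete dominance, the expected phenotypic ratio is 3:1.
A goodness-of-fit test with 2 phenotype classes has df = 2 − 1 = 1.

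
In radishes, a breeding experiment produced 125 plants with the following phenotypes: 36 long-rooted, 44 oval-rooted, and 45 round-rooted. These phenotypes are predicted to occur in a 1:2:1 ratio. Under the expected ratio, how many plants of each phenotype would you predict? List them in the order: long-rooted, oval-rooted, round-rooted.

The 1:2:1 ratio has 4 parts, so with N = 125 the expected counts are:
  long-rooted: 125 × 1/4 = 31.25
  oval-rooted: 125 × 2/4 = 62.5
  round-rooted: 125 × 1/4 = 31.25

31.25, 62.5, 31.25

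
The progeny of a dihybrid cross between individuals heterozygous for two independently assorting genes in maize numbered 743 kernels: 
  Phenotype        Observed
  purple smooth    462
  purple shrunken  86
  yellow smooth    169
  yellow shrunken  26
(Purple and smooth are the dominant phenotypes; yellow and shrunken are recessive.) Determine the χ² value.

A dihybrid F₂ with independent assortment and complete dominance at both loci gives a 9:3:3:1 phenotypic ratio.
Total ratio parts = 16. Expected numbers out of 743:
  purple smooth: 743 × 9/16 = 417.9375
  purple shrunken: 743 × 3/16 = 139.3125
  yellow smooth: 743 × 3/16 = 139.3125
  yellow shrunken: 743 × 1/16 = 46.4375
χ² = Σ (O − E)² / E
  purple smooth: (462 − 417.9375)² / 417.9375 = 4.6454
  purple shrunken: (86 − 139.3125)² / 139.3125 = 20.4018
  yellow smooth: (169 − 139.3125)² / 139.3125 = 6.3264
  yellow shrunken: (26 − 46.4375)² / 46.4375 = 8.9947
χ² = 4.6454 + 20.4018 + 6.3264 + 8.9947 = 40.3683 ≈ 40.368

40.368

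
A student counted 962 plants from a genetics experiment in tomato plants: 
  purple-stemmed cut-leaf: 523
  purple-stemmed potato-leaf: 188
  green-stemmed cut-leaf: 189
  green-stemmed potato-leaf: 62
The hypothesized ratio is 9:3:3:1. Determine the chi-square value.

Under the 9:3:3:1 hypothesis (Σ ratio = 16, N = 962):
  purple-stemmed cut-leaf: 962 × 9/16 = 541.125
  purple-stemmed potato-leaf: 962 × 3/16 = 180.375
  green-stemmed cut-leaf: 962 × 3/16 = 180.375
  green-stemmed potato-leaf: 962 × 1/16 = 60.125
χ² = Σ (O − E)² / E
  purple-stemmed cut-leaf: (523 − 541.125)² / 541.125 = 0.6071
  purple-stemmed potato-leaf: (188 − 180.375)² / 180.375 = 0.3223
  green-stemmed cut-leaf: (189 − 180.375)² / 180.375 = 0.4124
  green-stemmed potato-leaf: (62 − 60.125)² / 60.125 = 0.0585
χ² = 0.6071 + 0.3223 + 0.4124 + 0.0585 = 1.4003 ≈ 1.400

1.400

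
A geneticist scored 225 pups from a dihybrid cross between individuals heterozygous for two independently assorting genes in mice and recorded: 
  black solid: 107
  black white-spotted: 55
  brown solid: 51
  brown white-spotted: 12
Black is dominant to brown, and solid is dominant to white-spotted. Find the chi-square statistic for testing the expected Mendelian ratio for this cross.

9.058

A dihybrid F₂ with independent assortment and complete dominance at both loci gives a 9:3:3:1 phenotypic ratio.
The 9:3:3:1 ratio has 16 parts, so with N = 225 the expected counts are:
  black solid: 225 × 9/16 = 126.5625
  black white-spotted: 225 × 3/16 = 42.1875
  brown solid: 225 × 3/16 = 42.1875
  brown white-spotted: 225 × 1/16 = 14.0625
χ² = Σ (O − E)² / E
  black solid: (107 − 126.5625)² / 126.5625 = 3.0237
  black white-spotted: (55 − 42.1875)² / 42.1875 = 3.8912
  brown solid: (51 − 42.1875)² / 42.1875 = 1.8408
  brown white-spotted: (12 − 14.0625)² / 14.0625 = 0.3025
χ² = 3.0237 + 3.8912 + 1.8408 + 0.3025 = 9.0582 ≈ 9.058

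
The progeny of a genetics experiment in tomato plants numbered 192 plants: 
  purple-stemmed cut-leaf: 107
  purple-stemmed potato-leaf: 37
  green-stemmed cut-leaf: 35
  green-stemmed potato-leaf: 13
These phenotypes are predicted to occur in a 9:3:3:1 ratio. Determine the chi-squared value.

0.148

Under the 9:3:3:1 hypothesis (Σ ratio = 16, N = 192):
  purple-stemmed cut-leaf: 192 × 9/16 = 108
  purple-stemmed potato-leaf: 192 × 3/16 = 36
  green-stemmed cut-leaf: 192 × 3/16 = 36
  green-stemmed potato-leaf: 192 × 1/16 = 12
χ² = Σ (O − E)² / E
  purple-stemmed cut-leaf: (107 − 108)² / 108 = 0.0093
  purple-stemmed potato-leaf: (37 − 36)² / 36 = 0.0278
  green-stemmed cut-leaf: (35 − 36)² / 36 = 0.0278
  green-stemmed potato-leaf: (13 − 12)² / 12 = 0.0833
χ² = 0.0093 + 0.0278 + 0.0278 + 0.0833 = 0.1482 ≈ 0.148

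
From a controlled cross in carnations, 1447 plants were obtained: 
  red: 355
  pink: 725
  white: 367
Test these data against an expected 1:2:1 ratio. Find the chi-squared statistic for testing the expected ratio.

0.205

Expected counts for N = 1447 under a 1:2:1 ratio (total parts = 4):
  red: 1447 × 1/4 = 361.75
  pink: 1447 × 2/4 = 723.5
  white: 1447 × 1/4 = 361.75
χ² = Σ (O − E)² / E
  red: (355 − 361.75)² / 361.75 = 0.1260
  pink: (725 − 723.5)² / 723.5 = 0.0031
  white: (367 − 361.75)² / 361.75 = 0.0762
χ² = 0.1260 + 0.0031 + 0.0762 = 0.2053 ≈ 0.205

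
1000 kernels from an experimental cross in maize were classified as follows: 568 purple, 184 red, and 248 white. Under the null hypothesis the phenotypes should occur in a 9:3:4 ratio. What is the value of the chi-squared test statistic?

Expected counts for N = 1000 under a 9:3:4 ratio (total parts = 16):
  purple: 1000 × 9/16 = 562.5
  red: 1000 × 3/16 = 187.5
  white: 1000 × 4/16 = 250
χ² = Σ (O − E)² / E
  purple: (568 − 562.5)² / 562.5 = 0.0538
  red: (184 − 187.5)² / 187.5 = 0.0653
  white: (248 − 250)² / 250 = 0.0160
χ² = 0.0538 + 0.0653 + 0.0160 = 0.1351 ≈ 0.135

0.135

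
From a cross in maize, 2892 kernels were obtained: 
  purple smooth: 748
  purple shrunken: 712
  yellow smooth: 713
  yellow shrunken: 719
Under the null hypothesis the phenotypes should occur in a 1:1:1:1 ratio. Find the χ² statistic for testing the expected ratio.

1.192

Total ratio parts = 4. Expected numbers out of 2892:
  purple smooth: 2892 × 1/4 = 723
  purple shrunken: 2892 × 1/4 = 723
  yellow smooth: 2892 × 1/4 = 723
  yellow shrunken: 2892 × 1/4 = 723
χ² = Σ (O − E)² / E
  purple smooth: (748 − 723)² / 723 = 0.8645
  purple shrunken: (712 − 723)² / 723 = 0.1674
  yellow smooth: (713 − 723)² / 723 = 0.1383
  yellow shrunken: (719 − 723)² / 723 = 0.0221
χ² = 0.8645 + 0.1674 + 0.1383 + 0.0221 = 1.1923 ≈ 1.192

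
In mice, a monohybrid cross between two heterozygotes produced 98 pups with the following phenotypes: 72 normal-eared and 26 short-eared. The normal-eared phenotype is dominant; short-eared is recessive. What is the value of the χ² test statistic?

For a monohybrid cross between heterozygotes with complete dominance, the expected phenotypic ratio is 3:1.
Total ratio parts = 4. Expected numbers out of 98:
  normal-eared: 98 × 3/4 = 73.5
  short-eared: 98 × 1/4 = 24.5
χ² = Σ (O − E)² / E
  normal-eared: (72 − 73.5)² / 73.5 = 0.0306
  short-eared: (26 − 24.5)² / 24.5 = 0.0918
χ² = 0.0306 + 0.0918 = 0.1224 ≈ 0.122

0.122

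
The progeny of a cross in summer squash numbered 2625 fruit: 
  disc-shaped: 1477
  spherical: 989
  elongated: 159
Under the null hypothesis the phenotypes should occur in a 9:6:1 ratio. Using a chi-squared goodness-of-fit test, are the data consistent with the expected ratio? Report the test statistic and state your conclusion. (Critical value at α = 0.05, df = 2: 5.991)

0.178; consistent

Expected counts for N = 2625 under a 9:6:1 ratio (total parts = 16):
  disc-shaped: 2625 × 9/16 = 1476.5625
  spherical: 2625 × 6/16 = 984.375
  elongated: 2625 × 1/16 = 164.0625
χ² = Σ (O − E)² / E
  disc-shaped: (1477 − 1476.5625)² / 1476.5625 = 0.0001
  spherical: (989 − 984.375)² / 984.375 = 0.0217
  elongated: (159 − 164.0625)² / 164.0625 = 0.1562
χ² = 0.0001 + 0.0217 + 0.1562 = 0.178
Degrees of freedom = 3 − 1 = 2; critical value at α = 0.05 is 5.991.
Since 0.178 < 5.991, we fail to reject the null hypothesis — the data are consistent with the 9:6:1 ratio.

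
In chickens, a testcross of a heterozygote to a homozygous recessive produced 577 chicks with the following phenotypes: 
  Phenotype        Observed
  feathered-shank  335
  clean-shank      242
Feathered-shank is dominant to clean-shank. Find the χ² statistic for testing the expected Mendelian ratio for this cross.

14.990

A testcross of a heterozygote (Aa × aa) gives a 1:1 phenotypic ratio.
Under the 1:1 hypothesis (Σ ratio = 2, N = 577):
  feathered-shank: 577 × 1/2 = 288.5
  clean-shank: 577 × 1/2 = 288.5
χ² = Σ (O − E)² / E
  feathered-shank: (335 − 288.5)² / 288.5 = 7.4948
  clean-shank: (242 − 288.5)² / 288.5 = 7.4948
χ² = 7.4948 + 7.4948 = 14.9896 ≈ 14.990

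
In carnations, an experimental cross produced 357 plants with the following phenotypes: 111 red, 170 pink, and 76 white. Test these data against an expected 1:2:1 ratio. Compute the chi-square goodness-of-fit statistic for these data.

Expected counts for N = 357 under a 1:2:1 ratio (total parts = 4):
  red: 357 × 1/4 = 89.25
  pink: 357 × 2/4 = 178.5
  white: 357 × 1/4 = 89.25
χ² = Σ (O − E)² / E
  red: (111 − 89.25)² / 89.25 = 5.3004
  pink: (170 − 178.5)² / 178.5 = 0.4048
  white: (76 − 89.25)² / 89.25 = 1.9671
χ² = 5.3004 + 0.4048 + 1.9671 = 7.6723 ≈ 7.672

7.672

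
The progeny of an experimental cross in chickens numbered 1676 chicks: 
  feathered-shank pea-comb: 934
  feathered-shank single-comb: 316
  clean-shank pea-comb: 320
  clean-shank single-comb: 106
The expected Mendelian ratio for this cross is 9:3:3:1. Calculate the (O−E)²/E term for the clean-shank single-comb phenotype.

0.015

The 9:3:3:1 ratio has 16 parts, so with N = 1676 the expected counts are:
  feathered-shank pea-comb: 1676 × 9/16 = 942.75
  feathered-shank single-comb: 1676 × 3/16 = 314.25
  clean-shank pea-comb: 1676 × 3/16 = 314.25
  clean-shank single-comb: 1676 × 1/16 = 104.75
Contribution of clean-shank single-comb: (106 − 104.75)² / 104.75 = 0.0149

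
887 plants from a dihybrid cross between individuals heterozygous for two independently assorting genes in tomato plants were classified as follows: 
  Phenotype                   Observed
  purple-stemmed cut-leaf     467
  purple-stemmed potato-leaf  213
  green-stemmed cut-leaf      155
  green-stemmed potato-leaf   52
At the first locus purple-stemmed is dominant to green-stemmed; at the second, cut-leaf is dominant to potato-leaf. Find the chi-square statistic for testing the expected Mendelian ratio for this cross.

16.133

A dihybrid F₂ with independent assortment and complete dominance at both loci gives a 9:3:3:1 phenotypic ratio.
The 9:3:3:1 ratio has 16 parts, so with N = 887 the expected counts are:
  purple-stemmed cut-leaf: 887 × 9/16 = 498.9375
  purple-stemmed potato-leaf: 887 × 3/16 = 166.3125
  green-stemmed cut-leaf: 887 × 3/16 = 166.3125
  green-stemmed potato-leaf: 887 × 1/16 = 55.4375
χ² = Σ (O − E)² / E
  purple-stemmed cut-leaf: (467 − 498.9375)² / 498.9375 = 2.0444
  purple-stemmed potato-leaf: (213 − 166.3125)² / 166.3125 = 13.1062
  green-stemmed cut-leaf: (155 − 166.3125)² / 166.3125 = 0.7695
  green-stemmed potato-leaf: (52 − 55.4375)² / 55.4375 = 0.2131
χ² = 2.0444 + 13.1062 + 0.7695 + 0.2131 = 16.1332 ≈ 16.133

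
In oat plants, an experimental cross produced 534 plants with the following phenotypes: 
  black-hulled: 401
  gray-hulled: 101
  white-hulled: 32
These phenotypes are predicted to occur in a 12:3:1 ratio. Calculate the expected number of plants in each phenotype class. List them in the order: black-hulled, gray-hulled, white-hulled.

Expected counts for N = 534 under a 12:3:1 ratio (total parts = 16):
  black-hulled: 534 × 12/16 = 400.5
  gray-hulled: 534 × 3/16 = 100.125
  white-hulled: 534 × 1/16 = 33.375

400.5, 100.125, 33.375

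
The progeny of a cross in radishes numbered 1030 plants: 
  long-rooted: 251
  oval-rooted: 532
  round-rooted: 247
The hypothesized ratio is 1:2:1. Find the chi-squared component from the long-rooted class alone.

0.164

Under the 1:2:1 hypothesis (Σ ratio = 4, N = 1030):
  long-rooted: 1030 × 1/4 = 257.5
  oval-rooted: 1030 × 2/4 = 515
  round-rooted: 1030 × 1/4 = 257.5
Contribution of long-rooted: (251 − 257.5)² / 257.5 = 0.1641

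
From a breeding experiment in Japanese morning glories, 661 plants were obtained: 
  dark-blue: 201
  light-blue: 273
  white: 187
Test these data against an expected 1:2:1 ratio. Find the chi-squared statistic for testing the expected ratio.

Total ratio parts = 4. Expected numbers out of 661:
  dark-blue: 661 × 1/4 = 165.25
  light-blue: 661 × 2/4 = 330.5
  white: 661 × 1/4 = 165.25
χ² = Σ (O − E)² / E
  dark-blue: (201 − 165.25)² / 165.25 = 7.7341
  light-blue: (273 − 330.5)² / 330.5 = 10.0038
  white: (187 − 165.25)² / 165.25 = 2.8627
χ² = 7.7341 + 10.0038 + 2.8627 = 20.6006 ≈ 20.601

20.601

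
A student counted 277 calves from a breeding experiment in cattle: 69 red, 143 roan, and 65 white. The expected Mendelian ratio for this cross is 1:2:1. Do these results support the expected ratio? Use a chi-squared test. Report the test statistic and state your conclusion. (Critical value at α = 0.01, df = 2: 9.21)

Expected counts for N = 277 under a 1:2:1 ratio (total parts = 4):
  red: 277 × 1/4 = 69.25
  roan: 277 × 2/4 = 138.5
  white: 277 × 1/4 = 69.25
χ² = Σ (O − E)² / E
  red: (69 − 69.25)² / 69.25 = 0.0009
  roan: (143 − 138.5)² / 138.5 = 0.1462
  white: (65 − 69.25)² / 69.25 = 0.2608
χ² = 0.0009 + 0.1462 + 0.2608 = 0.4079 ≈ 0.408
Degrees of freedom = 3 − 1 = 2; critical value at α = 0.01 is 9.21.
Since 0.408 < 9.21, we fail to reject the null hypothesis — the data are consistent with the 1:2:1 ratio.

0.408; consistent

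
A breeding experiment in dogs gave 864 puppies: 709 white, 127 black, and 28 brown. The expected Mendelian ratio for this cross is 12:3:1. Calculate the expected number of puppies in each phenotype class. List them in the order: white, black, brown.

648, 162, 54

The 12:3:1 ratio has 16 parts, so with N = 864 the expected counts are:
  white: 864 × 12/16 = 648
  black: 864 × 3/16 = 162
  brown: 864 × 1/16 = 54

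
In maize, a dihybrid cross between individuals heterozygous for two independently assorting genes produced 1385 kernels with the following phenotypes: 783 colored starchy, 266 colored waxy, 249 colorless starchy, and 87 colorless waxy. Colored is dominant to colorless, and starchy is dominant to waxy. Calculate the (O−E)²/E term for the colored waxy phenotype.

A dihybrid F₂ with independent assortment and complete dominance at both loci gives a 9:3:3:1 phenotypic ratio.
Total ratio parts = 16. Expected numbers out of 1385:
  colored starchy: 1385 × 9/16 = 779.0625
  colored waxy: 1385 × 3/16 = 259.6875
  colorless starchy: 1385 × 3/16 = 259.6875
  colorless waxy: 1385 × 1/16 = 86.5625
Contribution of colored waxy: (266 − 259.6875)² / 259.6875 = 0.1534

0.153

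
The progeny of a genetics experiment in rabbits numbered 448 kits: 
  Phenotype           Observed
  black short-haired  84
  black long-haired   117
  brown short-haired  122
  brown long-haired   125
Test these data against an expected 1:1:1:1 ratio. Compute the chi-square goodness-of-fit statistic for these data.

9.625

Under the 1:1:1:1 hypothesis (Σ ratio = 4, N = 448):
  black short-haired: 448 × 1/4 = 112
  black long-haired: 448 × 1/4 = 112
  brown short-haired: 448 × 1/4 = 112
  brown long-haired: 448 × 1/4 = 112
χ² = Σ (O − E)² / E
  black short-haired: (84 − 112)² / 112 = 7.0000
  black long-haired: (117 − 112)² / 112 = 0.2232
  brown short-haired: (122 − 112)² / 112 = 0.8929
  brown long-haired: (125 − 112)² / 112 = 1.5089
χ² = 7.0000 + 0.2232 + 0.8929 + 1.5089 = 9.625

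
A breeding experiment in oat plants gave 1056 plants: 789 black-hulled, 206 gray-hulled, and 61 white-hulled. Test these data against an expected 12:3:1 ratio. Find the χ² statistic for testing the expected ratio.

0.713

Expected counts for N = 1056 under a 12:3:1 ratio (total parts = 16):
  black-hulled: 1056 × 12/16 = 792
  gray-hulled: 1056 × 3/16 = 198
  white-hulled: 1056 × 1/16 = 66
χ² = Σ (O − E)² / E
  black-hulled: (789 − 792)² / 792 = 0.0114
  gray-hulled: (206 − 198)² / 198 = 0.3232
  white-hulled: (61 − 66)² / 66 = 0.3788
χ² = 0.0114 + 0.3232 + 0.3788 = 0.7134 ≈ 0.713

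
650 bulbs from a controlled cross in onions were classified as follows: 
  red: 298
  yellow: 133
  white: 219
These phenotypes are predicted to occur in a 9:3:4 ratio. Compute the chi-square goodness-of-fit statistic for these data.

The 9:3:4 ratio has 16 parts, so with N = 650 the expected counts are:
  red: 650 × 9/16 = 365.625
  yellow: 650 × 3/16 = 121.875
  white: 650 × 4/16 = 162.5
χ² = Σ (O − E)² / E
  red: (298 − 365.625)² / 365.625 = 12.5077
  yellow: (133 − 121.875)² / 121.875 = 1.0155
  white: (219 − 162.5)² / 162.5 = 19.6446
χ² = 12.5077 + 1.0155 + 19.6446 = 33.1678 ≈ 33.168

33.168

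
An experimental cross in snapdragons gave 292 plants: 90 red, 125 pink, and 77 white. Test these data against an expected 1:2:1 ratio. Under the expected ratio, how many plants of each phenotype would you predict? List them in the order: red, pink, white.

73, 146, 73

Total ratio parts = 4. Expected numbers out of 292:
  red: 292 × 1/4 = 73
  pink: 292 × 2/4 = 146
  white: 292 × 1/4 = 73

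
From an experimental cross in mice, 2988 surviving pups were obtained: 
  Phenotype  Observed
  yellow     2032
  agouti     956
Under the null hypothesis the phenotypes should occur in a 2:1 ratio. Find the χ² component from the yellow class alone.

Total ratio parts = 3. Expected numbers out of 2988:
  yellow: 2988 × 2/3 = 1992
  agouti: 2988 × 1/3 = 996
Contribution of yellow: (2032 − 1992)² / 1992 = 0.8032

0.803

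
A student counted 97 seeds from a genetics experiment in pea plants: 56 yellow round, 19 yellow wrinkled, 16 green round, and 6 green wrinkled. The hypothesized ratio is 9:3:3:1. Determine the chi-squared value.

0.338

Expected counts for N = 97 under a 9:3:3:1 ratio (total parts = 16):
  yellow round: 97 × 9/16 = 54.5625
  yellow wrinkled: 97 × 3/16 = 18.1875
  green round: 97 × 3/16 = 18.1875
  green wrinkled: 97 × 1/16 = 6.0625
χ² = Σ (O − E)² / E
  yellow round: (56 − 54.5625)² / 54.5625 = 0.0379
  yellow wrinkled: (19 − 18.1875)² / 18.1875 = 0.0363
  green round: (16 − 18.1875)² / 18.1875 = 0.2631
  green wrinkled: (6 − 6.0625)² / 6.0625 = 0.0006
χ² = 0.0379 + 0.0363 + 0.2631 + 0.0006 = 0.3379 ≈ 0.338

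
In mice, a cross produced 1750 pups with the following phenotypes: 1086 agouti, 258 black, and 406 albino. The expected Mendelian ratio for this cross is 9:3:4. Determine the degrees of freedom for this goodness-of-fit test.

2

A goodness-of-fit test with 3 phenotype classes has df = 3 − 1 = 2.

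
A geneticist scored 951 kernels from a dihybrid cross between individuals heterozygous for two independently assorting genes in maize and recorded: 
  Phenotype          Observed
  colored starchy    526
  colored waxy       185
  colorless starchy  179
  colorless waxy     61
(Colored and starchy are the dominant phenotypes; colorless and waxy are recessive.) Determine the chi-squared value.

A dihybrid F₂ with independent assortment and complete dominance at both loci gives a 9:3:3:1 phenotypic ratio.
Expected counts for N = 951 under a 9:3:3:1 ratio (total parts = 16):
  colored starchy: 951 × 9/16 = 534.9375
  colored waxy: 951 × 3/16 = 178.3125
  colorless starchy: 951 × 3/16 = 178.3125
  colorless waxy: 951 × 1/16 = 59.4375
χ² = Σ (O − E)² / E
  colored starchy: (526 − 534.9375)² / 534.9375 = 0.1493
  colored waxy: (185 − 178.3125)² / 178.3125 = 0.2508
  colorless starchy: (179 − 178.3125)² / 178.3125 = 0.0027
  colorless waxy: (61 − 59.4375)² / 59.4375 = 0.0411
χ² = 0.1493 + 0.2508 + 0.0027 + 0.0411 = 0.4439 ≈ 0.444

0.444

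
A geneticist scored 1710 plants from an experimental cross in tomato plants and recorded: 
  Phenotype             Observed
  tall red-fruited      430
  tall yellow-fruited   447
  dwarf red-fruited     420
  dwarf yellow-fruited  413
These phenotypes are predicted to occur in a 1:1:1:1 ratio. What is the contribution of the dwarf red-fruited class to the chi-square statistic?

0.132

Total ratio parts = 4. Expected numbers out of 1710:
  tall red-fruited: 1710 × 1/4 = 427.5
  tall yellow-fruited: 1710 × 1/4 = 427.5
  dwarf red-fruited: 1710 × 1/4 = 427.5
  dwarf yellow-fruited: 1710 × 1/4 = 427.5
Contribution of dwarf red-fruited: (420 − 427.5)² / 427.5 = 0.1316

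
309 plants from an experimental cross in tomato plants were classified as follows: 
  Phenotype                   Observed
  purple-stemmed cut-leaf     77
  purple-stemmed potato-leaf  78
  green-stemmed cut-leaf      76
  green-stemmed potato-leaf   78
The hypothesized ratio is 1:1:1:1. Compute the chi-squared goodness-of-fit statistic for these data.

Total ratio parts = 4. Expected numbers out of 309:
  purple-stemmed cut-leaf: 309 × 1/4 = 77.25
  purple-stemmed potato-leaf: 309 × 1/4 = 77.25
  green-stemmed cut-leaf: 309 × 1/4 = 77.25
  green-stemmed potato-leaf: 309 × 1/4 = 77.25
χ² = Σ (O − E)² / E
  purple-stemmed cut-leaf: (77 − 77.25)² / 77.25 = 0.0008
  purple-stemmed potato-leaf: (78 − 77.25)² / 77.25 = 0.0073
  green-stemmed cut-leaf: (76 − 77.25)² / 77.25 = 0.0202
  green-stemmed potato-leaf: (78 − 77.25)² / 77.25 = 0.0073
χ² = 0.0008 + 0.0073 + 0.0202 + 0.0073 = 0.0356 ≈ 0.036

0.036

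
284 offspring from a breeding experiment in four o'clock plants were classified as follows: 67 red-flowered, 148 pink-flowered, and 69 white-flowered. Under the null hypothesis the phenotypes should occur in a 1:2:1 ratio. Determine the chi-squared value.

Under the 1:2:1 hypothesis (Σ ratio = 4, N = 284):
  red-flowered: 284 × 1/4 = 71
  pink-flowered: 284 × 2/4 = 142
  white-flowered: 284 × 1/4 = 71
χ² = Σ (O − E)² / E
  red-flowered: (67 − 71)² / 71 = 0.2254
  pink-flowered: (148 − 142)² / 142 = 0.2535
  white-flowered: (69 − 71)² / 71 = 0.0563
χ² = 0.2254 + 0.2535 + 0.0563 = 0.5352 ≈ 0.535

0.535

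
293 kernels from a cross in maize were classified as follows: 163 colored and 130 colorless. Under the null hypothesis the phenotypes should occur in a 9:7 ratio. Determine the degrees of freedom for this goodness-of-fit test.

A goodness-of-fit test with 2 phenotype classes has df = 2 − 1 = 1.

1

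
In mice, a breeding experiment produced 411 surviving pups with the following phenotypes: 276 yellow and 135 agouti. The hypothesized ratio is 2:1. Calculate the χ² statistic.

0.044

Total ratio parts = 3. Expected numbers out of 411:
  yellow: 411 × 2/3 = 274
  agouti: 411 × 1/3 = 137
χ² = Σ (O − E)² / E
  yellow: (276 − 274)² / 274 = 0.0146
  agouti: (135 − 137)² / 137 = 0.0292
χ² = 0.0146 + 0.0292 = 0.0438 ≈ 0.044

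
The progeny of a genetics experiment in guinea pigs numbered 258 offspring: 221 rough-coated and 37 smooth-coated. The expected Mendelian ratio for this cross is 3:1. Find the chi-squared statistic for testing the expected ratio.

Total ratio parts = 4. Expected numbers out of 258:
  rough-coated: 258 × 3/4 = 193.5
  smooth-coated: 258 × 1/4 = 64.5
χ² = Σ (O − E)² / E
  rough-coated: (221 − 193.5)² / 193.5 = 3.9083
  smooth-coated: (37 − 64.5)² / 64.5 = 11.7248
χ² = 3.9083 + 11.7248 = 15.6331 ≈ 15.633

15.633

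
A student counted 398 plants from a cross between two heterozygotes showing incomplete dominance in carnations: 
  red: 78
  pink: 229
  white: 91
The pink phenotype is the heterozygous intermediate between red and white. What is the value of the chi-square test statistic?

9.894

With incomplete dominance, a heterozygote × heterozygote cross gives a 1:2:1 phenotypic ratio.
The 1:2:1 ratio has 4 parts, so with N = 398 the expected counts are:
  red: 398 × 1/4 = 99.5
  pink: 398 × 2/4 = 199
  white: 398 × 1/4 = 99.5
χ² = Σ (O − E)² / E
  red: (78 − 99.5)² / 99.5 = 4.6457
  pink: (229 − 199)² / 199 = 4.5226
  white: (91 − 99.5)² / 99.5 = 0.7261
χ² = 4.6457 + 4.5226 + 0.7261 = 9.8944 ≈ 9.894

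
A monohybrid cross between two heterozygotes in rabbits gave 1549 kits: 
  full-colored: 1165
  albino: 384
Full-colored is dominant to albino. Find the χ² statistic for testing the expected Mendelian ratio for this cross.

For a monohybrid cross between heterozygotes with complete dominance, the expected phenotypic ratio is 3:1.
Expected counts for N = 1549 under a 3:1 ratio (total parts = 4):
  full-colored: 1549 × 3/4 = 1161.75
  albino: 1549 × 1/4 = 387.25
χ² = Σ (O − E)² / E
  full-colored: (1165 − 1161.75)² / 1161.75 = 0.0091
  albino: (384 − 387.25)² / 387.25 = 0.0273
χ² = 0.0091 + 0.0273 = 0.0364 ≈ 0.036

0.036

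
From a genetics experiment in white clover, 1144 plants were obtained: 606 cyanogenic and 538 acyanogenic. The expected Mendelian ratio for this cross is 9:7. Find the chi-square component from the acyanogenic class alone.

Total ratio parts = 16. Expected numbers out of 1144:
  cyanogenic: 1144 × 9/16 = 643.5
  acyanogenic: 1144 × 7/16 = 500.5
Contribution of acyanogenic: (538 − 500.5)² / 500.5 = 2.8097

2.810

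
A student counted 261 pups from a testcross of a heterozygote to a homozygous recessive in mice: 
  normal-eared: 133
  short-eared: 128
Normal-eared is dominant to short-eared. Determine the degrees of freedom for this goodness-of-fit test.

A testcross of a heterozygote (Aa × aa) gives a 1:1 phenotypic ratio.
A goodness-of-fit test with 2 phenotype classes has df = 2 − 1 = 1.

1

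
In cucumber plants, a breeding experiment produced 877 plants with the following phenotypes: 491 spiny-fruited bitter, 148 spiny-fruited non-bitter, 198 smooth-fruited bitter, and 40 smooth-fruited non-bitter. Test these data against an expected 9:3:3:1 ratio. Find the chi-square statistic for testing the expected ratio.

Total ratio parts = 16. Expected numbers out of 877:
  spiny-fruited bitter: 877 × 9/16 = 493.3125
  spiny-fruited non-bitter: 877 × 3/16 = 164.4375
  smooth-fruited bitter: 877 × 3/16 = 164.4375
  smooth-fruited non-bitter: 877 × 1/16 = 54.8125
χ² = Σ (O − E)² / E
  spiny-fruited bitter: (491 − 493.3125)² / 493.3125 = 0.0108
  spiny-fruited non-bitter: (148 − 164.4375)² / 164.4375 = 1.6431
  smooth-fruited bitter: (198 − 164.4375)² / 164.4375 = 6.8503
  smooth-fruited non-bitter: (40 − 54.8125)² / 54.8125 = 4.0029
χ² = 0.0108 + 1.6431 + 6.8503 + 4.0029 = 12.5071 ≈ 12.507

12.507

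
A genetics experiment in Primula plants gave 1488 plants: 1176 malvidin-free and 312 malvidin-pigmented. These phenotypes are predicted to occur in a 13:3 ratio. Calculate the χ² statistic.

Total ratio parts = 16. Expected numbers out of 1488:
  malvidin-free: 1488 × 13/16 = 1209
  malvidin-pigmented: 1488 × 3/16 = 279
χ² = Σ (O − E)² / E
  malvidin-free: (1176 − 1209)² / 1209 = 0.9007
  malvidin-pigmented: (312 − 279)² / 279 = 3.9032
χ² = 0.9007 + 3.9032 = 4.8039 ≈ 4.804

4.804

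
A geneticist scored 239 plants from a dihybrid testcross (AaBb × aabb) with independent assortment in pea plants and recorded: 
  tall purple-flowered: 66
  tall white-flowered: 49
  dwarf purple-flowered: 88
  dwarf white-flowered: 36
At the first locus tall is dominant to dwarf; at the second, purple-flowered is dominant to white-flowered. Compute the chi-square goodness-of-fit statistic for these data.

A dihybrid testcross with independent assortment gives a 1:1:1:1 ratio.
Under the 1:1:1:1 hypothesis (Σ ratio = 4, N = 239):
  tall purple-flowered: 239 × 1/4 = 59.75
  tall white-flowered: 239 × 1/4 = 59.75
  dwarf purple-flowered: 239 × 1/4 = 59.75
  dwarf white-flowered: 239 × 1/4 = 59.75
χ² = Σ (O − E)² / E
  tall purple-flowered: (66 − 59.75)² / 59.75 = 0.6538
  tall white-flowered: (49 − 59.75)² / 59.75 = 1.9341
  dwarf purple-flowered: (88 − 59.75)² / 59.75 = 13.3567
  dwarf white-flowered: (36 − 59.75)² / 59.75 = 9.4404
χ² = 0.6538 + 1.9341 + 13.3567 + 9.4404 = 25.385

25.385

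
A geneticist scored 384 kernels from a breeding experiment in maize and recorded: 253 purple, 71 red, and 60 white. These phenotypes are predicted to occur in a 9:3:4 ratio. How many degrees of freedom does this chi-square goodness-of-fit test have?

2

A goodness-of-fit test with 3 phenotype classes has df = 3 − 1 = 2.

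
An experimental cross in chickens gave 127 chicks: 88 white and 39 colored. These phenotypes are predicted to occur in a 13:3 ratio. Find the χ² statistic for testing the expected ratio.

11.922

Expected counts for N = 127 under a 13:3 ratio (total parts = 16):
  white: 127 × 13/16 = 103.1875
  colored: 127 × 3/16 = 23.8125
χ² = Σ (O − E)² / E
  white: (88 − 103.1875)² / 103.1875 = 2.2353
  colored: (39 − 23.8125)² / 23.8125 = 9.6865
χ² = 2.2353 + 9.6865 = 11.9218 ≈ 11.922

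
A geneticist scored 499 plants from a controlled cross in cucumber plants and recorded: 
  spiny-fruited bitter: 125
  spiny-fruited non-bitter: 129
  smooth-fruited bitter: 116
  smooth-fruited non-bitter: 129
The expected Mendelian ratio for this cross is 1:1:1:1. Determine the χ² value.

0.904

Expected counts for N = 499 under a 1:1:1:1 ratio (total parts = 4):
  spiny-fruited bitter: 499 × 1/4 = 124.75
  spiny-fruited non-bitter: 499 × 1/4 = 124.75
  smooth-fruited bitter: 499 × 1/4 = 124.75
  smooth-fruited non-bitter: 499 × 1/4 = 124.75
χ² = Σ (O − E)² / E
  spiny-fruited bitter: (125 − 124.75)² / 124.75 = 0.0005
  spiny-fruited non-bitter: (129 − 124.75)² / 124.75 = 0.1448
  smooth-fruited bitter: (116 − 124.75)² / 124.75 = 0.6137
  smooth-fruited non-bitter: (129 − 124.75)² / 124.75 = 0.1448
χ² = 0.0005 + 0.1448 + 0.6137 + 0.1448 = 0.9038 ≈ 0.904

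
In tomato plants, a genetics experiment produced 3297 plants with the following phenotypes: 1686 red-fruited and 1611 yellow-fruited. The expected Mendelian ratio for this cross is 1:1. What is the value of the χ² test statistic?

1.706

Total ratio parts = 2. Expected numbers out of 3297:
  red-fruited: 3297 × 1/2 = 1648.5
  yellow-fruited: 3297 × 1/2 = 1648.5
χ² = Σ (O − E)² / E
  red-fruited: (1686 − 1648.5)² / 1648.5 = 0.8530
  yellow-fruited: (1611 − 1648.5)² / 1648.5 = 0.8530
χ² = 0.8530 + 0.8530 = 1.706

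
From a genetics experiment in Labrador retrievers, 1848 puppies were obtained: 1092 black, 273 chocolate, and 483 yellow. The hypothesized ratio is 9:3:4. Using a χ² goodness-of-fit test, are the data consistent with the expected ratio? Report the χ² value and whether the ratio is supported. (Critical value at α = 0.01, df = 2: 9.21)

Total ratio parts = 16. Expected numbers out of 1848:
  black: 1848 × 9/16 = 1039.5
  chocolate: 1848 × 3/16 = 346.5
  yellow: 1848 × 4/16 = 462
χ² = Σ (O − E)² / E
  black: (1092 − 1039.5)² / 1039.5 = 2.6515
  chocolate: (273 − 346.5)² / 346.5 = 15.5909
  yellow: (483 − 462)² / 462 = 0.9545
χ² = 2.6515 + 15.5909 + 0.9545 = 19.1969 ≈ 19.197
Degrees of freedom = 3 − 1 = 2; critical value at α = 0.01 is 9.21.
Since 19.197 > 9.21, we reject the null hypothesis — the data do not fit the 9:3:4 ratio.

19.197; not consistent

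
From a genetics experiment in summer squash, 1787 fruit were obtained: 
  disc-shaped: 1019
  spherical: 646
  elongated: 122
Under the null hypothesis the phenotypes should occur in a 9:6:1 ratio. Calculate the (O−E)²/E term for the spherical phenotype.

Under the 9:6:1 hypothesis (Σ ratio = 16, N = 1787):
  disc-shaped: 1787 × 9/16 = 1005.1875
  spherical: 1787 × 6/16 = 670.125
  elongated: 1787 × 1/16 = 111.6875
Contribution of spherical: (646 − 670.125)² / 670.125 = 0.8685

0.869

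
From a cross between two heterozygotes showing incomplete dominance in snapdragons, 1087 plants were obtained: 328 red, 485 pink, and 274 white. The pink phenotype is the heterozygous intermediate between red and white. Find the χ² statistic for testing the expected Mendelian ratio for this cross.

17.959

With incomplete dominance, a heterozygote × heterozygote cross gives a 1:2:1 phenotypic ratio.
Total ratio parts = 4. Expected numbers out of 1087:
  red: 1087 × 1/4 = 271.75
  pink: 1087 × 2/4 = 543.5
  white: 1087 × 1/4 = 271.75
χ² = Σ (O − E)² / E
  red: (328 − 271.75)² / 271.75 = 11.6433
  pink: (485 − 543.5)² / 543.5 = 6.2967
  white: (274 − 271.75)² / 271.75 = 0.0186
χ² = 11.6433 + 6.2967 + 0.0186 = 17.9586 ≈ 17.959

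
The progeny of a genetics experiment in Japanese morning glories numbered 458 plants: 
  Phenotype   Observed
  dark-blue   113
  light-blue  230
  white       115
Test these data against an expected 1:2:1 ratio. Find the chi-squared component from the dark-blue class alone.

Expected counts for N = 458 under a 1:2:1 ratio (total parts = 4):
  dark-blue: 458 × 1/4 = 114.5
  light-blue: 458 × 2/4 = 229
  white: 458 × 1/4 = 114.5
Contribution of dark-blue: (113 − 114.5)² / 114.5 = 0.0197

0.020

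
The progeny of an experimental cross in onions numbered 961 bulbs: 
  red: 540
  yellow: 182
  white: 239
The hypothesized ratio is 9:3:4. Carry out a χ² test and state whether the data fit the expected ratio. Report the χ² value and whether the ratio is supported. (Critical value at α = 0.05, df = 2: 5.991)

Under the 9:3:4 hypothesis (Σ ratio = 16, N = 961):
  red: 961 × 9/16 = 540.5625
  yellow: 961 × 3/16 = 180.1875
  white: 961 × 4/16 = 240.25
χ² = Σ (O − E)² / E
  red: (540 − 540.5625)² / 540.5625 = 0.0006
  yellow: (182 − 180.1875)² / 180.1875 = 0.0182
  white: (239 − 240.25)² / 240.25 = 0.0065
χ² = 0.0006 + 0.0182 + 0.0065 = 0.0253 ≈ 0.025
Degrees of freedom = 3 − 1 = 2; critical value at α = 0.05 is 5.991.
Since 0.025 < 5.991, we fail to reject the null hypothesis — the data are consistent with the 9:3:4 ratio.

0.025; consistent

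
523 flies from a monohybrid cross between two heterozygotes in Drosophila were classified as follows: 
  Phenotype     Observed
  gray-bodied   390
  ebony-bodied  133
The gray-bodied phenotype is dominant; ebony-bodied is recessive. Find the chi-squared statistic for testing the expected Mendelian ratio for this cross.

For a monohybrid cross between heterozygotes with complete dominance, the expected phenotypic ratio is 3:1.
Expected counts for N = 523 under a 3:1 ratio (total parts = 4):
  gray-bodied: 523 × 3/4 = 392.25
  ebony-bodied: 523 × 1/4 = 130.75
χ² = Σ (O − E)² / E
  gray-bodied: (390 − 392.25)² / 392.25 = 0.0129
  ebony-bodied: (133 − 130.75)² / 130.75 = 0.0387
χ² = 0.0129 + 0.0387 = 0.0516 ≈ 0.052

0.052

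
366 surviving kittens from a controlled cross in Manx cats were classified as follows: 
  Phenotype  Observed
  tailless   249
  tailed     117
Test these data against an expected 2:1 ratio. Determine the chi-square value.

Expected counts for N = 366 under a 2:1 ratio (total parts = 3):
  tailless: 366 × 2/3 = 244
  tailed: 366 × 1/3 = 122
χ² = Σ (O − E)² / E
  tailless: (249 − 244)² / 244 = 0.1025
  tailed: (117 − 122)² / 122 = 0.2049
χ² = 0.1025 + 0.2049 = 0.3074 ≈ 0.307

0.307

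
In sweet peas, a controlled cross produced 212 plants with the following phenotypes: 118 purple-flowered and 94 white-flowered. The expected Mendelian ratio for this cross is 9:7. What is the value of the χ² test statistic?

0.030

Expected counts for N = 212 under a 9:7 ratio (total parts = 16):
  purple-flowered: 212 × 9/16 = 119.25
  white-flowered: 212 × 7/16 = 92.75
χ² = Σ (O − E)² / E
  purple-flowered: (118 − 119.25)² / 119.25 = 0.0131
  white-flowered: (94 − 92.75)² / 92.75 = 0.0168
χ² = 0.0131 + 0.0168 = 0.0299 ≈ 0.030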